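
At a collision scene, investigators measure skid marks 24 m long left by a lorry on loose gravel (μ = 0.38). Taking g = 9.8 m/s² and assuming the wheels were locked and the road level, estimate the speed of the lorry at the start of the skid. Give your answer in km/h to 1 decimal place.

Deceleration a = μg = 0.38 × 9.8 = 3.724 m/s².
v = √(2a·d) = √(2 × 3.724 × 24) = √178.752 = 13.3698 m/s.
= 13.3698 × 3.6 = 48.131 km/h.

Initial speed ≈ 48.1 km/h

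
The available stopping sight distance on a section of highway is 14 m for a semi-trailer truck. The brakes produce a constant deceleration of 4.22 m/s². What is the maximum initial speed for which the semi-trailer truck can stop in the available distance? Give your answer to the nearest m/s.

Maximum speed ≈ 11 m/s

v²/(2a) = d ⇒ v = √(2 × 4.220 × 14) = √118.16 = 10.8701 m/s.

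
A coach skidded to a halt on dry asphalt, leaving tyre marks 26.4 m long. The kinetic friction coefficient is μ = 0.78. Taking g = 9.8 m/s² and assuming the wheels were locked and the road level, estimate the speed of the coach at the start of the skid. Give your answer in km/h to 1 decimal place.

Initial speed ≈ 72.3 km/h

Deceleration a = μg = 0.78 × 9.8 = 7.644 m/s².
v = √(2a·d) = √(2 × 7.644 × 26.4) = √403.603 = 20.0899 m/s.
= 20.0899 × 3.6 = 72.324 km/h.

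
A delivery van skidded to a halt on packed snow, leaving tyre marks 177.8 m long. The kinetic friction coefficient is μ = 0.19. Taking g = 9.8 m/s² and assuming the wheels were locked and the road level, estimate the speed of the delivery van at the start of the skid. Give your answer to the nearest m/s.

Initial speed ≈ 26 m/s

Deceleration a = μg = 0.19 × 9.8 = 1.862 m/s².
v = √(2a·d) = √(2 × 1.862 × 177.8) = √662.127 = 25.7318 m/s.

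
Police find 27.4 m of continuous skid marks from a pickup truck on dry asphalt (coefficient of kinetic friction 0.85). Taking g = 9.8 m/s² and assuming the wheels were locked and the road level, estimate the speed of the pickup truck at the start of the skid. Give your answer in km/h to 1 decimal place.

Deceleration a = μg = 0.85 × 9.8 = 8.330 m/s².
v = √(2a·d) = √(2 × 8.330 × 27.4) = √456.484 = 21.3655 m/s.
= 21.3655 × 3.6 = 76.916 km/h.

Initial speed ≈ 76.9 km/h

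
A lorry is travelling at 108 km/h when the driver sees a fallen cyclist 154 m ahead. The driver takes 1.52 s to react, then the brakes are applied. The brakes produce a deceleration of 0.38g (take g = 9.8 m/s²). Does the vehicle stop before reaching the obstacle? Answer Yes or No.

No

108 km/h ÷ 3.6 = 30.0000 m/s.
a = 0.38 × 9.8 = 3.724 m/s².
Reaction distance = 30.0000 × 1.52 = 45.600 m.
Braking distance = v²/(2a) = 900.000 / 7.448 = 120.838 m.
Total stopping distance = 45.600 + 120.838 = 166.438 m, vs 154 m available — it cannot stop in time and overshoots by 166.438 − 154 = 12.438 m.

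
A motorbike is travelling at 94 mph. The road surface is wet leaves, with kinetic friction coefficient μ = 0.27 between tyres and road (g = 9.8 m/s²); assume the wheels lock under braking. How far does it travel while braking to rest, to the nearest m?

94 mph × 0.44704 = 42.0218 m/s.
a = μg = 0.27 × 9.8 = 2.646 m/s².
Braking distance = v²/(2a) = 42.0218² / (2 × 2.646) = 1765.832 / 5.292 = 333.680 m.

Braking distance ≈ 334 m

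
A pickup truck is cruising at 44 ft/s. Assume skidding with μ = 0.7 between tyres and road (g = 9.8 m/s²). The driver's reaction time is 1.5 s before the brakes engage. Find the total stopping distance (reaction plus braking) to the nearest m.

Total stopping distance ≈ 33 m

44 ft/s × 0.3048 = 13.4112 m/s.
a = μg = 0.7 × 9.8 = 6.860 m/s².
Reaction distance = v·t_r = 13.4112 × 1.5 = 20.117 m.
Braking distance = v²/(2a) = 13.4112² / (2 × 6.860) = 179.860 / 13.720 = 13.109 m.
Total = 20.117 + 13.109 = 33.226 m.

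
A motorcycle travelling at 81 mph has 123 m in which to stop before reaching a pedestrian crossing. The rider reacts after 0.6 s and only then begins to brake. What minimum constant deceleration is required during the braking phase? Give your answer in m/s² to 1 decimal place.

Required deceleration ≈ 6.5 m/s²

81 mph × 0.44704 = 36.2102 m/s.
Distance covered during reaction = 36.2102 × 0.6 = 21.726 m.
Distance available for braking: 123 − 21.726 = 101.274 m.
v² = 2a·d ⇒ a = v²/(2d) = 36.2102² / (2 × 101.274) = 1311.179 / 202.548 = 6.4734 m/s².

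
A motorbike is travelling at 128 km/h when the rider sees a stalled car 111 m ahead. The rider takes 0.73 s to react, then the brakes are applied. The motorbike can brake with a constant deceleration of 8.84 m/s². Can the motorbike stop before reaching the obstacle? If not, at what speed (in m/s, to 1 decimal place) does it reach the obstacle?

Yes — it stops about 13.5 m short of the obstacle, so it never reaches it

128 km/h ÷ 3.6 = 35.5556 m/s.
Reaction distance = 35.5556 × 0.73 = 25.956 m.
Braking distance = v²/(2a) = 1264.201 / 17.680 = 71.505 m.
Total stopping distance = 25.956 + 71.505 = 97.461 m, vs 111 m available — it stops with 111 − 97.461 = 13.539 m to spare.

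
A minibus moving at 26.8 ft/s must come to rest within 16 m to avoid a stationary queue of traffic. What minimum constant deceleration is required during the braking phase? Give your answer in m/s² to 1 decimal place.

Required deceleration ≈ 2.1 m/s²

26.8 ft/s × 0.3048 = 8.1686 m/s.
v² = 2a·d ⇒ a = v²/(2d) = 8.1686² / (2 × 16.000) = 66.726 / 32.000 = 2.0852 m/s².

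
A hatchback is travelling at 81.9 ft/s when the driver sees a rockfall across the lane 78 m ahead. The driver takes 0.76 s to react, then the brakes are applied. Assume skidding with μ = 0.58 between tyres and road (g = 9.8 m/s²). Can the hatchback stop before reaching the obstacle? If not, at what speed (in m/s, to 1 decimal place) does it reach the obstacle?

81.9 ft/s × 0.3048 = 24.9631 m/s.
a = μg = 0.58 × 9.8 = 5.684 m/s².
Reaction distance = 24.9631 × 0.76 = 18.972 m.
Braking distance = v²/(2a) = 623.156 / 11.368 = 54.817 m.
Total stopping distance = 18.972 + 54.817 = 73.789 m, vs 78 m available — it stops with 78 − 73.789 = 4.211 m to spare.

Yes — it stops about 4.2 m short of the obstacle, so it never reaches it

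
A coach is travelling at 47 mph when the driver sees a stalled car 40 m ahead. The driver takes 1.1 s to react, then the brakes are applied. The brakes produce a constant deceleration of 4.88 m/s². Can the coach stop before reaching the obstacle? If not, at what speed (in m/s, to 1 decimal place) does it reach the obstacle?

No — it strikes the obstacle at 16.6 m/s

47 mph × 0.44704 = 21.0109 m/s.
Reaction distance = 21.0109 × 1.1 = 23.112 m.
Braking distance needed to stop: v²/(2a) = 441.458 / 9.760 = 45.231 m, so total needed = 23.112 + 45.231 = 68.343 m > 40 m — it cannot stop.
Distance remaining when braking begins: 40 − 23.112 = 16.888 m.
v² = v₀² − 2a·d = 441.458 − 2 × 4.880 × 16.888 = 276.631 m²/s².
v = √276.631 = 16.632 m/s.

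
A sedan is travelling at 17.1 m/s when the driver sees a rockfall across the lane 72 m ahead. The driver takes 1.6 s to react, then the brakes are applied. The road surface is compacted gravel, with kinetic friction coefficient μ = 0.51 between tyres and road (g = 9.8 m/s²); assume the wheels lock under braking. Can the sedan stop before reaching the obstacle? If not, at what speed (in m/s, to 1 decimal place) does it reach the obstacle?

Yes — it stops about 15.4 m short of the obstacle, so it never reaches it

a = μg = 0.51 × 9.8 = 4.998 m/s².
Reaction distance = 17.1000 × 1.6 = 27.360 m.
Braking distance = v²/(2a) = 292.410 / 9.996 = 29.253 m.
Total stopping distance = 27.360 + 29.253 = 56.613 m, vs 72 m available — it stops with 72 − 56.613 = 15.387 m to spare.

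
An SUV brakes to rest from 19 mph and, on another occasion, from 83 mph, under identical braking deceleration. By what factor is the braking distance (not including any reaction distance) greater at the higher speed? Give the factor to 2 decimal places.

Braking distance d = v²/(2a), so with a fixed, d ∝ v².
Factor = (83/19)² = 4.3684² = 19.0829.

Factor ≈ 19.08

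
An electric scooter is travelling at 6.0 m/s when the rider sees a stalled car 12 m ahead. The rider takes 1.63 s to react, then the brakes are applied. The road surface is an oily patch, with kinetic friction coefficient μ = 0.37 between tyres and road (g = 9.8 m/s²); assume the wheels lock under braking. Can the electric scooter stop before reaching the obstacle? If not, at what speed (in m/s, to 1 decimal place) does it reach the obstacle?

No — it strikes the obstacle at 4.5 m/s

a = μg = 0.37 × 9.8 = 3.626 m/s².
Reaction distance = 6.0000 × 1.63 = 9.780 m.
Braking distance needed to stop: v²/(2a) = 36.000 / 7.252 = 4.964 m, so total needed = 9.780 + 4.964 = 14.744 m > 12 m — it cannot stop.
Distance remaining when braking begins: 12 − 9.780 = 2.220 m.
v² = v₀² − 2a·d = 36.000 − 2 × 3.626 × 2.220 = 19.901 m²/s².
v = √19.901 = 4.461 m/s.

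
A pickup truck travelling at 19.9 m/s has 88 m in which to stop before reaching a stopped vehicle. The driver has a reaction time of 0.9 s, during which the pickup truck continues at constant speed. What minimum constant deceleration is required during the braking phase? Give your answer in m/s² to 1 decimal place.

Required deceleration ≈ 2.8 m/s²

Distance covered during reaction = 19.9000 × 0.9 = 17.910 m.
Distance available for braking: 88 − 17.910 = 70.090 m.
v² = 2a·d ⇒ a = v²/(2d) = 19.9000² / (2 × 70.090) = 396.010 / 140.180 = 2.8250 m/s².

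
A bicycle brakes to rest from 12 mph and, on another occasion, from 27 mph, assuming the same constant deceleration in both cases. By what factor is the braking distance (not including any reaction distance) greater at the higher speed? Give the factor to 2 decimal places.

Braking distance d = v²/(2a), so with a fixed, d ∝ v².
Factor = (27/12)² = 2.2500² = 5.0625.

Factor ≈ 5.06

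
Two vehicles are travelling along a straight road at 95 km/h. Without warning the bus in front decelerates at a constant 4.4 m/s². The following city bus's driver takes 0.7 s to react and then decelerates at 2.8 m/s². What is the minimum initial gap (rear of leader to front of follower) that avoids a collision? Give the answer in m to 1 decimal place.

95 km/h ÷ 3.6 = 26.3889 m/s.
Leader travels v²/(2a_L) = 696.374 / 8.800 = 79.133 m before stopping.
Follower covers v·t_r = 26.3889 × 0.7 = 18.472 m while reacting, then v²/(2a_F) = 696.374 / 5.600 = 124.353 m while braking, for a total of 18.472 + 124.353 = 142.825 m.
Since a_F ≤ a_L and the follower starts braking later, the follower is never slower than the leader, so the closest approach is when both have stopped.
Minimum gap = 142.825 − 79.133 = 63.692 m.

Minimum gap ≈ 63.7 m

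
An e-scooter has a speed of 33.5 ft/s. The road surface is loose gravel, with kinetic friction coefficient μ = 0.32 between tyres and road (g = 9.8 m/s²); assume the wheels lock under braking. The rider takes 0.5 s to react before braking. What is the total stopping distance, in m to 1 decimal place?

Total stopping distance ≈ 21.7 m

33.5 ft/s × 0.3048 = 10.2108 m/s.
a = μg = 0.32 × 9.8 = 3.136 m/s².
Reaction distance = v·t_r = 10.2108 × 0.5 = 5.105 m.
Braking distance = v²/(2a) = 10.2108² / (2 × 3.136) = 104.260 / 6.272 = 16.623 m.
Total = 5.105 + 16.623 = 21.728 m.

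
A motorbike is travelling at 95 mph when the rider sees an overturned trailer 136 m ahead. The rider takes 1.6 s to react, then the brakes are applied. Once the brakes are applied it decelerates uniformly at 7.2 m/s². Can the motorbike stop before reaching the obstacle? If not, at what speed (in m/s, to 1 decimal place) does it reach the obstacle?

No — it strikes the obstacle at 28.7 m/s

95 mph × 0.44704 = 42.4688 m/s.
Reaction distance = 42.4688 × 1.6 = 67.950 m.
Braking distance needed to stop: v²/(2a) = 1803.599 / 14.400 = 125.250 m, so total needed = 67.950 + 125.250 = 193.200 m > 136 m — it cannot stop.
Distance remaining when braking begins: 136 − 67.950 = 68.050 m.
v² = v₀² − 2a·d = 1803.599 − 2 × 7.200 × 68.050 = 823.679 m²/s².
v = √823.679 = 28.700 m/s.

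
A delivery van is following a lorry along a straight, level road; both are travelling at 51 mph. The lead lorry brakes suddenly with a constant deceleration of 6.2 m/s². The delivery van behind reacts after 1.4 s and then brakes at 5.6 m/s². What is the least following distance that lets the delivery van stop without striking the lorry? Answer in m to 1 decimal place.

51 mph × 0.44704 = 22.7990 m/s.
Leader travels v²/(2a_L) = 519.794 / 12.400 = 41.919 m before stopping.
Follower covers v·t_r = 22.7990 × 1.4 = 31.919 m while reacting, then v²/(2a_F) = 519.794 / 11.200 = 46.410 m while braking, for a total of 31.919 + 46.410 = 78.329 m.
Since a_F ≤ a_L and the follower starts braking later, the follower is never slower than the leader, so the closest approach is when both have stopped.
Minimum gap = 78.329 − 41.919 = 36.410 m.

Minimum gap ≈ 36.4 m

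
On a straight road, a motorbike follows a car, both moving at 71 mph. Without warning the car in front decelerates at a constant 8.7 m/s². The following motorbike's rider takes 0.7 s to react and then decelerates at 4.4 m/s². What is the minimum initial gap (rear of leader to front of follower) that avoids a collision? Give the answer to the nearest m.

71 mph × 0.44704 = 31.7398 m/s.
Leader travels v²/(2a_L) = 1007.415 / 17.400 = 57.897 m before stopping.
Follower covers v·t_r = 31.7398 × 0.7 = 22.218 m while reacting, then v²/(2a_F) = 1007.415 / 8.800 = 114.479 m while braking, for a total of 22.218 + 114.479 = 136.697 m.
Since a_F ≤ a_L and the follower starts braking later, the follower is never slower than the leader, so the closest approach is when both have stopped.
Minimum gap = 136.697 − 57.897 = 78.800 m.

Minimum gap ≈ 79 m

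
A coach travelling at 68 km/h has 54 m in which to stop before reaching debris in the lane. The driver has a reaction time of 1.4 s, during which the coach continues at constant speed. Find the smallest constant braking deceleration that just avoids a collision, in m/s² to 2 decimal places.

Required deceleration ≈ 6.47 m/s²

68 km/h ÷ 3.6 = 18.8889 m/s.
Distance covered during reaction = 18.8889 × 1.4 = 26.444 m.
Distance available for braking: 54 − 26.444 = 27.556 m.
v² = 2a·d ⇒ a = v²/(2d) = 18.8889² / (2 × 27.556) = 356.791 / 55.112 = 6.4739 m/s².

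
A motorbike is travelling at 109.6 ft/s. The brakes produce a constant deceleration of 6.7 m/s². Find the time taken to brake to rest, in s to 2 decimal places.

Braking time ≈ 4.99 s

109.6 ft/s × 0.3048 = 33.4061 m/s.
Braking time = v/a = 33.4061 / 6.700 = 4.986 s.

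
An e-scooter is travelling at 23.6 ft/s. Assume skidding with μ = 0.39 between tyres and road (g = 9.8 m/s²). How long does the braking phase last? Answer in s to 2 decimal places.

23.6 ft/s × 0.3048 = 7.1933 m/s.
a = μg = 0.39 × 9.8 = 3.822 m/s².
Braking time = v/a = 7.1933 / 3.822 = 1.882 s.

Braking time ≈ 1.88 s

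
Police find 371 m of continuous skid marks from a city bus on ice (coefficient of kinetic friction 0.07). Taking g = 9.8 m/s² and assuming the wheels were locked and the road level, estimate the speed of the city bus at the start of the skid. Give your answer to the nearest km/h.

Initial speed ≈ 81 km/h

Deceleration a = μg = 0.07 × 9.8 = 0.686 m/s².
v = √(2a·d) = √(2 × 0.686 × 371) = √509.012 = 22.5613 m/s.
= 22.5613 × 3.6 = 81.221 km/h.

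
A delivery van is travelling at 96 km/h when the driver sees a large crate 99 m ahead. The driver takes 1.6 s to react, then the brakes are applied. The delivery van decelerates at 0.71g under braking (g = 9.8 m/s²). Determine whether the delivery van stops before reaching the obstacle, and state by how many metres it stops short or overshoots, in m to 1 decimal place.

Yes — it stops 5.2 m short of the obstacle

96 km/h ÷ 3.6 = 26.6667 m/s.
a = 0.71 × 9.8 = 6.958 m/s².
Reaction distance = 26.6667 × 1.6 = 42.667 m.
Braking distance = v²/(2a) = 711.113 / 13.916 = 51.100 m.
Total stopping distance = 42.667 + 51.100 = 93.767 m, vs 99 m available — it stops with 99 − 93.767 = 5.233 m to spare.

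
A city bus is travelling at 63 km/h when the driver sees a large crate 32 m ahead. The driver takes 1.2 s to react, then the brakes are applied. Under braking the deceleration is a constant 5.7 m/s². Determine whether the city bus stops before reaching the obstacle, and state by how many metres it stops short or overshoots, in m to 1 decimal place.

63 km/h ÷ 3.6 = 17.5000 m/s.
Reaction distance = 17.5000 × 1.2 = 21.000 m.
Braking distance = v²/(2a) = 306.250 / 11.400 = 26.864 m.
Total stopping distance = 21.000 + 26.864 = 47.864 m, vs 32 m available — it cannot stop in time and overshoots by 47.864 − 32 = 15.864 m.

No — it overshoots by 15.9 m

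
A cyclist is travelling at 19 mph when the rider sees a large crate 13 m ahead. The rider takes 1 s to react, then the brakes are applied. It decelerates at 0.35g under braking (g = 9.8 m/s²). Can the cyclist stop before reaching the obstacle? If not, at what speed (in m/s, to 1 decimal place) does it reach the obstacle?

19 mph × 0.44704 = 8.4938 m/s.
a = 0.35 × 9.8 = 3.430 m/s².
Reaction distance = 8.4938 × 1 = 8.494 m.
Braking distance needed to stop: v²/(2a) = 72.145 / 6.860 = 10.517 m, so total needed = 8.494 + 10.517 = 19.011 m > 13 m — it cannot stop.
Distance remaining when braking begins: 13 − 8.494 = 4.506 m.
v² = v₀² − 2a·d = 72.145 − 2 × 3.430 × 4.506 = 41.234 m²/s².
v = √41.234 = 6.421 m/s.

No — it strikes the obstacle at 6.4 m/s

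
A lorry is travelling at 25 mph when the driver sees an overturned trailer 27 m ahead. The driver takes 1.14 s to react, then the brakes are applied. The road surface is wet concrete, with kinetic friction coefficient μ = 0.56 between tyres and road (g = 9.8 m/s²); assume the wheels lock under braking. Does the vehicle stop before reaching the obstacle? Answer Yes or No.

Yes

25 mph × 0.44704 = 11.1760 m/s.
a = μg = 0.56 × 9.8 = 5.488 m/s².
Reaction distance = 11.1760 × 1.14 = 12.741 m.
Braking distance = v²/(2a) = 124.903 / 10.976 = 11.380 m.
Total stopping distance = 12.741 + 11.380 = 24.121 m, vs 27 m available — it stops with 27 − 24.121 = 2.879 m to spare.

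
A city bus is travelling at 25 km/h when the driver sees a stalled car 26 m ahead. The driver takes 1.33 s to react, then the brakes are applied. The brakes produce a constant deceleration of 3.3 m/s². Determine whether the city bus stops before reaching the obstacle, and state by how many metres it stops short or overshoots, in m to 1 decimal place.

25 km/h ÷ 3.6 = 6.9444 m/s.
Reaction distance = 6.9444 × 1.33 = 9.236 m.
Braking distance = v²/(2a) = 48.225 / 6.600 = 7.307 m.
Total stopping distance = 9.236 + 7.307 = 16.543 m, vs 26 m available — it stops with 26 − 16.543 = 9.457 m to spare.

Yes — it stops 9.5 m short of the obstacle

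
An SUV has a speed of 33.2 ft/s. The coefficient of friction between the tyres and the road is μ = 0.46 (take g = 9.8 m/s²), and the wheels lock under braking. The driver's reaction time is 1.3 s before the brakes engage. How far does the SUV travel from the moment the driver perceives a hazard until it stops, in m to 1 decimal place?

33.2 ft/s × 0.3048 = 10.1194 m/s.
a = μg = 0.46 × 9.8 = 4.508 m/s².
Reaction distance = v·t_r = 10.1194 × 1.3 = 13.155 m.
Braking distance = v²/(2a) = 10.1194² / (2 × 4.508) = 102.402 / 9.016 = 11.358 m.
Total = 13.155 + 11.358 = 24.513 m.

Total stopping distance ≈ 24.5 m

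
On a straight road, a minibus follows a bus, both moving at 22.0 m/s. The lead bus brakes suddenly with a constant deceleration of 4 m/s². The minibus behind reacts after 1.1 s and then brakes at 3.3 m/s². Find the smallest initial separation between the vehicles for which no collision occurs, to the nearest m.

Leader travels v²/(2a_L) = 484.000 / 8.000 = 60.500 m before stopping.
Follower covers v·t_r = 22.0000 × 1.1 = 24.200 m while reacting, then v²/(2a_F) = 484.000 / 6.600 = 73.333 m while braking, for a total of 24.200 + 73.333 = 97.533 m.
Since a_F ≤ a_L and the follower starts braking later, the follower is never slower than the leader, so the closest approach is when both have stopped.
Minimum gap = 97.533 − 60.500 = 37.033 m.

Minimum gap ≈ 37 m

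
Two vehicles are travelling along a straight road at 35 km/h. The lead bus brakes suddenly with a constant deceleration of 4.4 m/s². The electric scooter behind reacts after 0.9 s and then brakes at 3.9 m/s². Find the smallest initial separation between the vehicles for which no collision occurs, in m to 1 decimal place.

35 km/h ÷ 3.6 = 9.7222 m/s.
Leader travels v²/(2a_L) = 94.521 / 8.800 = 10.741 m before stopping.
Follower covers v·t_r = 9.7222 × 0.9 = 8.750 m while reacting, then v²/(2a_F) = 94.521 / 7.800 = 12.118 m while braking, for a total of 8.750 + 12.118 = 20.868 m.
Since a_F ≤ a_L and the follower starts braking later, the follower is never slower than the leader, so the closest approach is when both have stopped.
Minimum gap = 20.868 − 10.741 = 10.127 m.

Minimum gap ≈ 10.1 m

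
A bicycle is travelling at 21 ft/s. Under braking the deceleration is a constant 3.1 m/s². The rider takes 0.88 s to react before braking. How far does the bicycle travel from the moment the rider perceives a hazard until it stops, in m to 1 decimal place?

21 ft/s × 0.3048 = 6.4008 m/s.
Reaction distance = v·t_r = 6.4008 × 0.88 = 5.633 m.
Braking distance = v²/(2a) = 6.4008² / (2 × 3.100) = 40.970 / 6.200 = 6.608 m.
Total = 5.633 + 6.608 = 12.241 m.

Total stopping distance ≈ 12.2 m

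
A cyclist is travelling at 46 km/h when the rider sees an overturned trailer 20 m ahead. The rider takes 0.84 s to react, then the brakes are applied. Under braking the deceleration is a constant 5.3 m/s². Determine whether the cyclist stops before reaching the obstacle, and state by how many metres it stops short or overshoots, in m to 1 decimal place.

46 km/h ÷ 3.6 = 12.7778 m/s.
Reaction distance = 12.7778 × 0.84 = 10.733 m.
Braking distance = v²/(2a) = 163.272 / 10.600 = 15.403 m.
Total stopping distance = 10.733 + 15.403 = 26.136 m, vs 20 m available — it cannot stop in time and overshoots by 26.136 − 20 = 6.136 m.

No — it overshoots by 6.1 m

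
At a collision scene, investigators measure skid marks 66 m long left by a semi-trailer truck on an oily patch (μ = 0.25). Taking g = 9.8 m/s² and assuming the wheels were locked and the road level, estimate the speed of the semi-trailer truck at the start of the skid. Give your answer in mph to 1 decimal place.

Initial speed ≈ 40.2 mph

Deceleration a = μg = 0.25 × 9.8 = 2.450 m/s².
v = √(2a·d) = √(2 × 2.450 × 66) = √323.400 = 17.9833 m/s.
= 17.9833 ÷ 0.44704 = 40.227 mph.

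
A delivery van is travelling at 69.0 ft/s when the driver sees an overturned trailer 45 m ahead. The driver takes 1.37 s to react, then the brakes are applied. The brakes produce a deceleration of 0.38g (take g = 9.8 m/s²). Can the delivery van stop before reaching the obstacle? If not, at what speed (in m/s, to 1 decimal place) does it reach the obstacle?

No — it strikes the obstacle at 17.9 m/s

69 ft/s × 0.3048 = 21.0312 m/s.
a = 0.38 × 9.8 = 3.724 m/s².
Reaction distance = 21.0312 × 1.37 = 28.813 m.
Braking distance needed to stop: v²/(2a) = 442.311 / 7.448 = 59.387 m, so total needed = 28.813 + 59.387 = 88.200 m > 45 m — it cannot stop.
Distance remaining when braking begins: 45 − 28.813 = 16.187 m.
v² = v₀² − 2a·d = 442.311 − 2 × 3.724 × 16.187 = 321.750 m²/s².
v = √321.750 = 17.937 m/s.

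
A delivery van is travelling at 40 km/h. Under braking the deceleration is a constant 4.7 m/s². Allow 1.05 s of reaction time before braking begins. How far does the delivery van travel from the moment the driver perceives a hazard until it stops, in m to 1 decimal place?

Total stopping distance ≈ 24.8 m

40 km/h ÷ 3.6 = 11.1111 m/s.
Reaction distance = v·t_r = 11.1111 × 1.05 = 11.667 m.
Braking distance = v²/(2a) = 11.1111² / (2 × 4.700) = 123.457 / 9.400 = 13.134 m.
Total = 11.667 + 13.134 = 24.801 m.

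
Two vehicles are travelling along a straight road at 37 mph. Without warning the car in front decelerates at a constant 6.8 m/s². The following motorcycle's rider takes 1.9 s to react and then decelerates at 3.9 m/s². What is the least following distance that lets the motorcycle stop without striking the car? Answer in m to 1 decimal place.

Minimum gap ≈ 46.4 m

37 mph × 0.44704 = 16.5405 m/s.
Leader travels v²/(2a_L) = 273.588 / 13.600 = 20.117 m before stopping.
Follower covers v·t_r = 16.5405 × 1.9 = 31.427 m while reacting, then v²/(2a_F) = 273.588 / 7.800 = 35.075 m while braking, for a total of 31.427 + 35.075 = 66.502 m.
Since a_F ≤ a_L and the follower starts braking later, the follower is never slower than the leader, so the closest approach is when both have stopped.
Minimum gap = 66.502 − 20.117 = 46.385 m.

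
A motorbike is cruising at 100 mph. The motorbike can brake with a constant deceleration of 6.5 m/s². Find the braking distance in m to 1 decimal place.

100 mph × 0.44704 = 44.7040 m/s.
Braking distance = v²/(2a) = 44.7040² / (2 × 6.500) = 1998.448 / 13.000 = 153.727 m.

Braking distance ≈ 153.7 m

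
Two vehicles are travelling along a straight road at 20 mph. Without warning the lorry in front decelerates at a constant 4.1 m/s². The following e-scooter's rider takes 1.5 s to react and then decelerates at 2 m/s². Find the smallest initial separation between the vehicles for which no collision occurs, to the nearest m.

20 mph × 0.44704 = 8.9408 m/s.
Leader travels v²/(2a_L) = 79.938 / 8.200 = 9.749 m before stopping.
Follower covers v·t_r = 8.9408 × 1.5 = 13.411 m while reacting, then v²/(2a_F) = 79.938 / 4.000 = 19.985 m while braking, for a total of 13.411 + 19.985 = 33.396 m.
Since a_F ≤ a_L and the follower starts braking later, the follower is never slower than the leader, so the closest approach is when both have stopped.
Minimum gap = 33.396 − 9.749 = 23.647 m.

Minimum gap ≈ 24 m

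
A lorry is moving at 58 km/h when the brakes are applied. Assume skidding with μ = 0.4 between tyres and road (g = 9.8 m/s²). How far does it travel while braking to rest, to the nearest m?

58 km/h ÷ 3.6 = 16.1111 m/s.
a = μg = 0.4 × 9.8 = 3.920 m/s².
Braking distance = v²/(2a) = 16.1111² / (2 × 3.920) = 259.568 / 7.840 = 33.108 m.

Braking distance ≈ 33 m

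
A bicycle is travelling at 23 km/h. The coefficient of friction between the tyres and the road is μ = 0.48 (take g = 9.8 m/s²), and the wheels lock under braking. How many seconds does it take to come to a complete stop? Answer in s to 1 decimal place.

Braking time ≈ 1.4 s

23 km/h ÷ 3.6 = 6.3889 m/s.
a = μg = 0.48 × 9.8 = 4.704 m/s².
Braking time = v/a = 6.3889 / 4.704 = 1.358 s.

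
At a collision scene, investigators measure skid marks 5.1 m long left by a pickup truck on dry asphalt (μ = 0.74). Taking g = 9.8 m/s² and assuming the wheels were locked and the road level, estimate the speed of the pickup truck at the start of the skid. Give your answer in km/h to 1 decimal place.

Initial speed ≈ 31.0 km/h

Deceleration a = μg = 0.74 × 9.8 = 7.252 m/s².
v = √(2a·d) = √(2 × 7.252 × 5.1) = √73.970 = 8.6006 m/s.
= 8.6006 × 3.6 = 30.962 km/h.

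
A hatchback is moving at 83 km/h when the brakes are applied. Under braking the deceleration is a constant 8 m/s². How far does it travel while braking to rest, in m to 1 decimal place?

Braking distance ≈ 33.2 m

83 km/h ÷ 3.6 = 23.0556 m/s.
Braking distance = v²/(2a) = 23.0556² / (2 × 8.000) = 531.561 / 16.000 = 33.223 m.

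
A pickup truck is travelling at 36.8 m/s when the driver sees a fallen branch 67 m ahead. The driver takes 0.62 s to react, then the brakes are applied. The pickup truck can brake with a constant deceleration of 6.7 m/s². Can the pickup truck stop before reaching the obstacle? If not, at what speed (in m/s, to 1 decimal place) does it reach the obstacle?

Reaction distance = 36.8000 × 0.62 = 22.816 m.
Braking distance needed to stop: v²/(2a) = 1354.240 / 13.400 = 101.063 m, so total needed = 22.816 + 101.063 = 123.879 m > 67 m — it cannot stop.
Distance remaining when braking begins: 67 − 22.816 = 44.184 m.
v² = v₀² − 2a·d = 1354.240 − 2 × 6.700 × 44.184 = 762.174 m²/s².
v = √762.174 = 27.607 m/s.

No — it strikes the obstacle at 27.6 m/s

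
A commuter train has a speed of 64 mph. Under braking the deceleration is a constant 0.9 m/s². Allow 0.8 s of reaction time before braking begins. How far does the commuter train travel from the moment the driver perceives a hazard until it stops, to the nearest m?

Total stopping distance ≈ 478 m

64 mph × 0.44704 = 28.6106 m/s.
Reaction distance = v·t_r = 28.6106 × 0.8 = 22.888 m.
Braking distance = v²/(2a) = 28.6106² / (2 × 0.900) = 818.566 / 1.800 = 454.759 m.
Total = 22.888 + 454.759 = 477.647 m.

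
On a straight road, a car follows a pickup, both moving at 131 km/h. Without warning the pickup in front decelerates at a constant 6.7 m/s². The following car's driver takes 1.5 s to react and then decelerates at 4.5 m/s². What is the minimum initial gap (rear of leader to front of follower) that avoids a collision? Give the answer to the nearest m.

Minimum gap ≈ 103 m

131 km/h ÷ 3.6 = 36.3889 m/s.
Leader travels v²/(2a_L) = 1324.152 / 13.400 = 98.817 m before stopping.
Follower covers v·t_r = 36.3889 × 1.5 = 54.583 m while reacting, then v²/(2a_F) = 1324.152 / 9.000 = 147.128 m while braking, for a total of 54.583 + 147.128 = 201.711 m.
Since a_F ≤ a_L and the follower starts braking later, the follower is never slower than the leader, so the closest approach is when both have stopped.
Minimum gap = 201.711 − 98.817 = 102.894 m.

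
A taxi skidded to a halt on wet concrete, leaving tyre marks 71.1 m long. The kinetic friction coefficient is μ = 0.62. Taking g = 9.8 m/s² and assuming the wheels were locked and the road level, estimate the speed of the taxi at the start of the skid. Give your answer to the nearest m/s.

Deceleration a = μg = 0.62 × 9.8 = 6.076 m/s².
v = √(2a·d) = √(2 × 6.076 × 71.1) = √864.007 = 29.3940 m/s.

Initial speed ≈ 29 m/s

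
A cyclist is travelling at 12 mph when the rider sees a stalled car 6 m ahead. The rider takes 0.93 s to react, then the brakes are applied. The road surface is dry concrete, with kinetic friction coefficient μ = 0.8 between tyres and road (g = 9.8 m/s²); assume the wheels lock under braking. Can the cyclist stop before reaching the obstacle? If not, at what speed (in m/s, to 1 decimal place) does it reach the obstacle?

12 mph × 0.44704 = 5.3645 m/s.
a = μg = 0.8 × 9.8 = 7.840 m/s².
Reaction distance = 5.3645 × 0.93 = 4.989 m.
Braking distance needed to stop: v²/(2a) = 28.778 / 15.680 = 1.835 m, so total needed = 4.989 + 1.835 = 6.824 m > 6 m — it cannot stop.
Distance remaining when braking begins: 6 − 4.989 = 1.011 m.
v² = v₀² − 2a·d = 28.778 − 2 × 7.840 × 1.011 = 12.926 m²/s².
v = √12.926 = 3.595 m/s.

No — it strikes the obstacle at 3.6 m/s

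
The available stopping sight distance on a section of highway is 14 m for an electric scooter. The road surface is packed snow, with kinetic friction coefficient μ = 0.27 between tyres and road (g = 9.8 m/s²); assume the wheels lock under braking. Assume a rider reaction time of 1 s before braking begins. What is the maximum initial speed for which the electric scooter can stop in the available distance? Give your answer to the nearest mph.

Maximum speed ≈ 14 mph

a = μg = 0.27 × 9.8 = 2.646 m/s².
Stopping distance: v·t_r + v²/(2a) = 14 with t_r = 1 s and a = 2.646 m/s².
So v² + 5.292 v − 74.09 = 0.
Positive root: v = −a·t_r + √((a·t_r)² + 2a·d) = −2.646 + √(7.001 + 74.09) = 6.3591 m/s.
6.3591 m/s ÷ 0.44704 = 14.225 mph.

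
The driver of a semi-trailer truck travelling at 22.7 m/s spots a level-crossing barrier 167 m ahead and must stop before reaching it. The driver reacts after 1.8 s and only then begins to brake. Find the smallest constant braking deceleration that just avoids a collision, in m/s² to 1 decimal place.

Distance covered during reaction = 22.7000 × 1.8 = 40.860 m.
Distance available for braking: 167 − 40.860 = 126.140 m.
v² = 2a·d ⇒ a = v²/(2d) = 22.7000² / (2 × 126.140) = 515.290 / 252.280 = 2.0425 m/s².

Required deceleration ≈ 2.0 m/s²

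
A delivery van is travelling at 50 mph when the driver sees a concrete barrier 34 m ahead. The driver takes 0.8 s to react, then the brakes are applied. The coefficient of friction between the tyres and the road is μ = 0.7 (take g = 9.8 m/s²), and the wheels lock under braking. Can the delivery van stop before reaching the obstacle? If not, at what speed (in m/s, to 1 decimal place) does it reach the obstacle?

50 mph × 0.44704 = 22.3520 m/s.
a = μg = 0.7 × 9.8 = 6.860 m/s².
Reaction distance = 22.3520 × 0.8 = 17.882 m.
Braking distance needed to stop: v²/(2a) = 499.612 / 13.720 = 36.415 m, so total needed = 17.882 + 36.415 = 54.297 m > 34 m — it cannot stop.
Distance remaining when braking begins: 34 − 17.882 = 16.118 m.
v² = v₀² − 2a·d = 499.612 − 2 × 6.860 × 16.118 = 278.473 m²/s².
v = √278.473 = 16.688 m/s.

No — it strikes the obstacle at 16.7 m/s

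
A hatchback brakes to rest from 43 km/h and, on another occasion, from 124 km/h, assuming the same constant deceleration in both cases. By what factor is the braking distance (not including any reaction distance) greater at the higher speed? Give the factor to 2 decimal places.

Braking distance d = v²/(2a), so with a fixed, d ∝ v².
Factor = (124/43)² = 2.8837² = 8.3157.

Factor ≈ 8.32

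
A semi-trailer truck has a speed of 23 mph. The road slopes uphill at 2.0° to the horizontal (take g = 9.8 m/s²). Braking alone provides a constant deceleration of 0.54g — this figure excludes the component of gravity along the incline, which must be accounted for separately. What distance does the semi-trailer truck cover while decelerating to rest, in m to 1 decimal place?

23 mph × 0.44704 = 10.2819 m/s.
a = 0.54 × 9.8 = 5.292 m/s².
Gravity along the uphill slope adds to the braking deceleration: a_eff = 5.292 + 9.8·sin 2.0° = 5.292 + 0.342 = 5.634 m/s².
Braking distance = v²/(2a) = 10.2819² / (2 × 5.634) = 105.717 / 11.268 = 9.382 m.

Braking distance ≈ 9.4 m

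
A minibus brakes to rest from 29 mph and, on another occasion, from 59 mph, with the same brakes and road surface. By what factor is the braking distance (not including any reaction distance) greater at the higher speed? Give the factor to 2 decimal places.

Braking distance d = v²/(2a), so with a fixed, d ∝ v².
Factor = (59/29)² = 2.0345² = 4.1392.

Factor ≈ 4.14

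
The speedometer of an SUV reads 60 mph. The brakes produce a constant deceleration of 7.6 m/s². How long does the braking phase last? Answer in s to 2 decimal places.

60 mph × 0.44704 = 26.8224 m/s.
Braking time = v/a = 26.8224 / 7.600 = 3.529 s.

Braking time ≈ 3.53 s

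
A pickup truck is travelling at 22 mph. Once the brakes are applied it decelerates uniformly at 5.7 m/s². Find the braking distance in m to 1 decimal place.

22 mph × 0.44704 = 9.8349 m/s.
Braking distance = v²/(2a) = 9.8349² / (2 × 5.700) = 96.725 / 11.400 = 8.485 m.

Braking distance ≈ 8.5 m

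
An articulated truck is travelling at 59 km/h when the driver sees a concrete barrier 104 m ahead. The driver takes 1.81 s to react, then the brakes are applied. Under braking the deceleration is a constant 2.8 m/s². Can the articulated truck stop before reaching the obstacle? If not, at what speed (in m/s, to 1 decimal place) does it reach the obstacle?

Yes — it stops about 26.4 m short of the obstacle, so it never reaches it

59 km/h ÷ 3.6 = 16.3889 m/s.
Reaction distance = 16.3889 × 1.81 = 29.664 m.
Braking distance = v²/(2a) = 268.596 / 5.600 = 47.964 m.
Total stopping distance = 29.664 + 47.964 = 77.628 m, vs 104 m available — it stops with 104 − 77.628 = 26.372 m to spare.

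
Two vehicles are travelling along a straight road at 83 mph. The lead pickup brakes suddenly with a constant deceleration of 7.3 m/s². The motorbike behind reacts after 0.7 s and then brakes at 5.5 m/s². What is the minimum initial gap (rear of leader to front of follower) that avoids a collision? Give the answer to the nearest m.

Minimum gap ≈ 57 m

83 mph × 0.44704 = 37.1043 m/s.
Leader travels v²/(2a_L) = 1376.729 / 14.600 = 94.297 m before stopping.
Follower covers v·t_r = 37.1043 × 0.7 = 25.973 m while reacting, then v²/(2a_F) = 1376.729 / 11.000 = 125.157 m while braking, for a total of 25.973 + 125.157 = 151.130 m.
Since a_F ≤ a_L and the follower starts braking later, the follower is never slower than the leader, so the closest approach is when both have stopped.
Minimum gap = 151.130 − 94.297 = 56.833 m.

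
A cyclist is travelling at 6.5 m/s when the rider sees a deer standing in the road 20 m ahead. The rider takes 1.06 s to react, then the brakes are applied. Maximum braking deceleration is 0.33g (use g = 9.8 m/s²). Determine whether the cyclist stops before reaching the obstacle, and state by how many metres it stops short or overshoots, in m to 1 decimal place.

Yes — it stops 6.6 m short of the obstacle

a = 0.33 × 9.8 = 3.234 m/s².
Reaction distance = 6.5000 × 1.06 = 6.890 m.
Braking distance = v²/(2a) = 42.250 / 6.468 = 6.532 m.
Total stopping distance = 6.890 + 6.532 = 13.422 m, vs 20 m available — it stops with 20 − 13.422 = 6.578 m to spare.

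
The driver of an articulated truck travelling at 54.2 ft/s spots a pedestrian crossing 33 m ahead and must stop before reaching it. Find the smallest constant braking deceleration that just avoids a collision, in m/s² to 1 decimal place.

54.2 ft/s × 0.3048 = 16.5202 m/s.
v² = 2a·d ⇒ a = v²/(2d) = 16.5202² / (2 × 33.000) = 272.917 / 66.000 = 4.1351 m/s².

Required deceleration ≈ 4.1 m/s²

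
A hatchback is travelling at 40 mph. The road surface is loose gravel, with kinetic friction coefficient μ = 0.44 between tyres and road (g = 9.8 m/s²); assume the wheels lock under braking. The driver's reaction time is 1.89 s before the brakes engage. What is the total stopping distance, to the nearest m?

40 mph × 0.44704 = 17.8816 m/s.
a = μg = 0.44 × 9.8 = 4.312 m/s².
Reaction distance = v·t_r = 17.8816 × 1.89 = 33.796 m.
Braking distance = v²/(2a) = 17.8816² / (2 × 4.312) = 319.752 / 8.624 = 37.077 m.
Total = 33.796 + 37.077 = 70.873 m.

Total stopping distance ≈ 71 m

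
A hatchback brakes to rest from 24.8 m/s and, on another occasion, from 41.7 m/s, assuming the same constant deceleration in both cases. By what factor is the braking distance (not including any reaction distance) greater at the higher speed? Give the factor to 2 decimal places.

Factor ≈ 2.83

Braking distance d = v²/(2a), so with a fixed, d ∝ v².
Factor = (41.7/24.8)² = 1.6815² = 2.8274.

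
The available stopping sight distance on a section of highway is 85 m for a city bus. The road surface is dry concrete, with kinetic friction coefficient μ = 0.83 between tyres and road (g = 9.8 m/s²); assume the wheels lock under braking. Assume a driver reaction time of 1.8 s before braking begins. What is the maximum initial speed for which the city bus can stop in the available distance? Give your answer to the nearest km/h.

Maximum speed ≈ 91 km/h

a = μg = 0.83 × 9.8 = 8.134 m/s².
Stopping distance: v·t_r + v²/(2a) = 85 with t_r = 1.8 s and a = 8.134 m/s².
So v² + 29.282 v − 1382.78 = 0.
Positive root: v = −a·t_r + √((a·t_r)² + 2a·d) = −14.641 + √(214.359 + 1382.78) = 25.3232 m/s.
25.3232 m/s × 3.6 = 91.164 km/h.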